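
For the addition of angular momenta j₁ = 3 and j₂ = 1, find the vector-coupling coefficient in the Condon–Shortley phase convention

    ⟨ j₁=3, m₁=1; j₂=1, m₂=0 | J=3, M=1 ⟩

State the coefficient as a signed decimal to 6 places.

+0.288675

triangle: 1!*5!*1!/8! = 120/40320
(j±m)!: 4!*2!*1!*1!*4!*2! = 2304
prefactor² = (2J+1)*Δ*N² = 48
  k=0: +1/(0!*1!*2!*1!*3!*0!) = 1/12
  k=1: −1/(1!*0!*1!*0!*4!*1!) = -1/24
Σ = 1/24  ⇒  CG² = 48*1/24² = 1/12
CG = +√(1/12) = +0.288675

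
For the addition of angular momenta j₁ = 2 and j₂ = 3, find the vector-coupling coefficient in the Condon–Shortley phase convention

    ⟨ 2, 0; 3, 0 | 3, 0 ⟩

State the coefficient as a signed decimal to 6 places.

triangle: 2!×2!×4!/9! = 96/362880
(j±m)!: 2!×2!×3!×3!×3!×3! = 5184
prefactor² = (2J+1)×Δ×N² = 48/5
  k=0: +1/(0!×2!×2!×3!×0!×1!) = 1/24
  k=1: −1/(1!×1!×1!×2!×1!×2!) = -1/4
  k=2: +1/(2!×0!×0!×1!×2!×3!) = 1/24
Σ = -1/6  ⇒  CG² = 48/5×(-1/6)² = 4/15
CG = −√(4/15) = -0.516398

-0.516398  (= −√(4/15))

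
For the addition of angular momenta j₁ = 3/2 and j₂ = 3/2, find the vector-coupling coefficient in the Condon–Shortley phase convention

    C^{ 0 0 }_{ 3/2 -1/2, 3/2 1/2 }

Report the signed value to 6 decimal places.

+0.500000  (= +√(1/4))

√[1·3!0!0!/4! · 1!2!2!1!0!0!] = √(1)
  +(−1)^2/∏(2,1,0,0,0,0)! = 1/2  (running 1/2)
⟨..|..⟩ = √(1)·(1/2) = +0.500000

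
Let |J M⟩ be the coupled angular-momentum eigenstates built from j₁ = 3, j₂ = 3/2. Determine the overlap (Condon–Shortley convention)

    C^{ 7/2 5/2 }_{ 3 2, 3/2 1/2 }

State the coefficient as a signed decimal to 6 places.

+√(1/7) ≈ +0.377964

√[8·1!5!2!/9! · 5!1!2!1!6!1!] = √(6400/7)
  +(−1)^0/∏(0,1,1,2,4,0)! = 1/48  (running 1/48)
  +(−1)^1/∏(1,0,0,1,5,1)! = -1/120  (running 1/80)
⟨..|..⟩ = √(6400/7)·(1/80) = +0.377964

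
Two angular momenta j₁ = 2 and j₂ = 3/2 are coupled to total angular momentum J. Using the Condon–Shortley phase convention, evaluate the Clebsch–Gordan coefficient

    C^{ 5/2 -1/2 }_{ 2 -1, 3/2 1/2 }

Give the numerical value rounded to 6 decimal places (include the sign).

j₁+j₂−J=1  J+j₁−j₂=3  J−j₁+j₂=2  j₁+j₂+J+1=7
(j₁±m₁, j₂±m₂, J±M) = (1,3,2,1,2,3)
P² = 72/35
sum k=0..1:
  [0] +1/12 = 1/12
  [1] −1/2 = -1/2
S = -5/12
C² = P²·S² = 5/14 ; C = -0.597614

-0.597614  (= −√(5/14))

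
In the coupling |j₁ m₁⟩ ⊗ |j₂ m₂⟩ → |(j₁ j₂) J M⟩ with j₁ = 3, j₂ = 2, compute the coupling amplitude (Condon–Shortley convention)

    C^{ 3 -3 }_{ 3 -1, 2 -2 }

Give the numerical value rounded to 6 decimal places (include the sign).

triangle: 2!×4!×2!/9! = 96/362880
(j±m)!: 2!×4!×0!×4!×0!×6! = 829440
prefactor² = (2J+1)×Δ×N² = 1536
  k=0: +1/(0!×2!×4!×0!×0!×2!) = 1/96
Σ = 1/96  ⇒  CG² = 1536×1/96² = 1/6
CG = +√(1/6) = +0.408248

+√(1/6) ≈ +0.408248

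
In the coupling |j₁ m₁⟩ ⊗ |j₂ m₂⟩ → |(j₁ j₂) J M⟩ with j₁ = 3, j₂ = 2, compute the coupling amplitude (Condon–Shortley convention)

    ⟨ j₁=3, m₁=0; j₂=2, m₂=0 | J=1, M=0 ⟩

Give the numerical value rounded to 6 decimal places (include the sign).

+0.507093  (= +√(9/35))

triangle: 4!*2!*0!/7! = 48/5040
(j±m)!: 3!*3!*2!*2!*1!*1! = 144
prefactor² = (2J+1)*Δ*N² = 144/35
  k=2: +1/(2!*2!*1!*0!*1!*0!) = 1/4
Σ = 1/4  ⇒  CG² = 144/35*1/4² = 9/35
CG = +√(9/35) = +0.507093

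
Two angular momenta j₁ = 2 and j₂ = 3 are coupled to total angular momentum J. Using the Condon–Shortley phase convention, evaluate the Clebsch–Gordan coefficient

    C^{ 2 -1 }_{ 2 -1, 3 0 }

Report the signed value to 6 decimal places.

triangle: 3!·1!·3!/8! = 36/40320
(j±m)!: 1!·3!·3!·3!·1!·3! = 1296
prefactor² = (2J+1)·Δ·N² = 81/14
  k=2: +1/(2!·1!·1!·1!·0!·2!) = 1/4
  k=3: −1/(3!·0!·0!·0!·1!·3!) = -1/36
Σ = 2/9  ⇒  CG² = 81/14·2/9² = 2/7
CG = +√(2/7) = +0.534522

+√(2/7) ≈ +0.534522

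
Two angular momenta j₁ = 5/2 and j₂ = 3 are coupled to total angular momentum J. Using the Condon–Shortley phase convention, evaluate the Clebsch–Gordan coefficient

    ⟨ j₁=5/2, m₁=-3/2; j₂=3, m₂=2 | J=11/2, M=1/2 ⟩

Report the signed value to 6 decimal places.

√[12·0!5!6!/12! · 1!4!5!1!6!5!] = √(41472000/77)
  +(−1)^0/∏(0,0,4,5,1,1)! = 1/2880  (running 1/2880)
⟨..|..⟩ = √(41472000/77)·(1/2880) = +0.254824

+√(5/77) = +0.254824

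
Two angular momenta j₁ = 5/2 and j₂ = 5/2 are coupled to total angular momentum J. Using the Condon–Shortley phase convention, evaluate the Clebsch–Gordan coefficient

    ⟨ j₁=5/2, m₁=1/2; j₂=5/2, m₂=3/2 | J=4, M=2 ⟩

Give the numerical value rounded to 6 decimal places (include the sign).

−√(5/28) ≈ -0.422577

√[9·1!4!4!/10! · 3!2!4!1!6!2!] = √(20736/35)
  +(−1)^0/∏(0,1,2,4,2,0)! = 1/96  (running 1/96)
  +(−1)^1/∏(1,0,1,3,3,1)! = -1/36  (running -5/288)
⟨..|..⟩ = √(20736/35)·(-5/288) = -0.422577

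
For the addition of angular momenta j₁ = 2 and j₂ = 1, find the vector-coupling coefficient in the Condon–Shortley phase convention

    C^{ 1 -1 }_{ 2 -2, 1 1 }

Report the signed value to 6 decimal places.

+0.774597

triangle: 2!×2!×0!/5! = 4/120
(j±m)!: 0!×4!×2!×0!×0!×2! = 96
prefactor² = (2J+1)×Δ×N² = 48/5
  k=2: +1/(2!×0!×2!×0!×0!×0!) = 1/4
Σ = 1/4  ⇒  CG² = 48/5×1/4² = 3/5
CG = +√(3/5) = +0.774597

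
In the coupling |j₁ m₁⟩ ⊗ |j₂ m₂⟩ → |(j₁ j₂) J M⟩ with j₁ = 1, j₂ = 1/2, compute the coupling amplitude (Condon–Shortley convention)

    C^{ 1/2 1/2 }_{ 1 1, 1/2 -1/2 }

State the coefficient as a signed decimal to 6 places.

triangle: 1!*1!*0!/3! = 1/6
(j±m)!: 2!*0!*0!*1!*1!*0! = 2
prefactor² = (2J+1)*Δ*N² = 2/3
  k=0: +1/(0!*1!*0!*0!*1!*0!) = 1
Σ = 1  ⇒  CG² = 2/3*1² = 2/3
CG = +√(2/3) = +0.816497

+√(2/3) ≈ +0.816497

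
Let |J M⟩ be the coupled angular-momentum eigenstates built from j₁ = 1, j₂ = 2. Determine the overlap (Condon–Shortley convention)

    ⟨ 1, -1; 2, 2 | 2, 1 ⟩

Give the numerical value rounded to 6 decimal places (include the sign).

-0.577350

j₁+j₂−J=1  J+j₁−j₂=1  J−j₁+j₂=3  j₁+j₂+J+1=6
(j₁±m₁, j₂±m₂, J±M) = (0,2,4,0,3,1)
P² = 12
sum k=1..1:
  [1] −1/6 = -1/6
S = -1/6
C² = P²·S² = 1/3 ; C = -0.577350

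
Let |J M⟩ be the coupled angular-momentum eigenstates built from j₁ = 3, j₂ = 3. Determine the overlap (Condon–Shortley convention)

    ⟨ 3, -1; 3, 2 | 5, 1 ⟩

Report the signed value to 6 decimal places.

triangle: 1!·5!·5!/12! = 14400/479001600
(j±m)!: 2!·4!·5!·1!·6!·4! = 99532800
prefactor² = (2J+1)·Δ·N² = 230400/7
  k=0: +1/(0!·1!·4!·5!·1!·0!) = 1/2880
  k=1: −1/(1!·0!·3!·4!·2!·1!) = -1/288
Σ = -1/320  ⇒  CG² = 230400/7·(-1/320)² = 9/28
CG = −√(9/28) = -0.566947

−√(9/28) = -0.566947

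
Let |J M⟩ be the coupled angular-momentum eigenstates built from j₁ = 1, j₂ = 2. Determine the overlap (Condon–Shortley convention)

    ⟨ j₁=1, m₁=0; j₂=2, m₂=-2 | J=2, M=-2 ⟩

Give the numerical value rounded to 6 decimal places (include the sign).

j₁+j₂−J=1  J+j₁−j₂=1  J−j₁+j₂=3  j₁+j₂+J+1=6
(j₁±m₁, j₂±m₂, J±M) = (1,1,0,4,0,4)
P² = 24
sum k=0..0:
  [0] +1/6 = 1/6
S = 1/6
C² = P²·S² = 2/3 ; C = +0.816497

+0.816497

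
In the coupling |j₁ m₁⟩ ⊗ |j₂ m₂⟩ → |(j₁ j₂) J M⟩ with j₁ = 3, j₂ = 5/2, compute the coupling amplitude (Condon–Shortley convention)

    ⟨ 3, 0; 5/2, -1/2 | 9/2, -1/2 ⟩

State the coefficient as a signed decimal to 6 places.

+√(10/231) ≈ +0.208063

√[10·1!5!4!/11! · 3!3!2!3!4!5!] = √(69120/77)
  +(−1)^0/∏(0,1,3,2,2,2)! = 1/48  (running 1/48)
  +(−1)^1/∏(1,0,2,1,3,3)! = -1/72  (running 1/144)
⟨..|..⟩ = √(69120/77)·(1/144) = +0.208063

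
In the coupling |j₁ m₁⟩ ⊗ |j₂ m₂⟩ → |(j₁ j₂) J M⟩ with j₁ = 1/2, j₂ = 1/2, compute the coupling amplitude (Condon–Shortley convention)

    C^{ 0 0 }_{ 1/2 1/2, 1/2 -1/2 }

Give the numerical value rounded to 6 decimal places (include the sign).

+0.707107

j₁+j₂−J=1  J+j₁−j₂=0  J−j₁+j₂=0  j₁+j₂+J+1=2
(j₁±m₁, j₂±m₂, J±M) = (1,0,0,1,0,0)
P² = 1/2
sum k=0..0:
  [0] +1/1 = 1
S = 1
C² = P²·S² = 1/2 ; C = +0.707107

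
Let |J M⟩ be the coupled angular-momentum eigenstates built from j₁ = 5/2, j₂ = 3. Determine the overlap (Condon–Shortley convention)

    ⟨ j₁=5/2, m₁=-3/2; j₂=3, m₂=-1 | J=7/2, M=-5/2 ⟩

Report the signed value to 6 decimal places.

−√(10/63) ≈ -0.398410

triangle: 2!×3!×4!/10! = 288/3628800
(j±m)!: 1!×4!×2!×4!×1!×6! = 829440
prefactor² = (2J+1)×Δ×N² = 18432/35
  k=1: −1/(1!×1!×3!×1!×0!×3!) = -1/36
  k=2: +1/(2!×0!×2!×0!×1!×4!) = 1/96
Σ = -5/288  ⇒  CG² = 18432/35×(-5/288)² = 10/63
CG = −√(10/63) = -0.398410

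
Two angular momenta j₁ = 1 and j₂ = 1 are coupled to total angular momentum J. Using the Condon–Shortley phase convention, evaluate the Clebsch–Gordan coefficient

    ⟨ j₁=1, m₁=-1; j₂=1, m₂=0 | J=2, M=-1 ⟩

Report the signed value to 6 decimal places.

+√(1/2) ≈ +0.707107

√[5·0!2!2!/5! · 0!2!1!1!1!3!] = √(2)
  +(−1)^0/∏(0,0,2,1,0,1)! = 1/2  (running 1/2)
⟨..|..⟩ = √(2)·(1/2) = +0.707107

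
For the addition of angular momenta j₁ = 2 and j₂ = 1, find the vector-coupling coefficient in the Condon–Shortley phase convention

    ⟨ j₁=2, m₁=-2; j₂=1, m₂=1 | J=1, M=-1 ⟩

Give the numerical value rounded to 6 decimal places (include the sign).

triangle: 2!·2!·0!/5! = 4/120
(j±m)!: 0!·4!·2!·0!·0!·2! = 96
prefactor² = (2J+1)·Δ·N² = 48/5
  k=2: +1/(2!·0!·2!·0!·0!·0!) = 1/4
Σ = 1/4  ⇒  CG² = 48/5·1/4² = 3/5
CG = +√(3/5) = +0.774597

+√(3/5) ≈ +0.774597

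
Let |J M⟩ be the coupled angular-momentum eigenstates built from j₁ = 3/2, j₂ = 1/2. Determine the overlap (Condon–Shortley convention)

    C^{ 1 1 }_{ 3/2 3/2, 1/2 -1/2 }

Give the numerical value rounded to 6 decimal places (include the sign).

+0.866025

√[3·1!2!0!/4! · 3!0!0!1!2!0!] = √(3)
  +(−1)^0/∏(0,1,0,0,2,0)! = 1/2  (running 1/2)
⟨..|..⟩ = √(3)·(1/2) = +0.866025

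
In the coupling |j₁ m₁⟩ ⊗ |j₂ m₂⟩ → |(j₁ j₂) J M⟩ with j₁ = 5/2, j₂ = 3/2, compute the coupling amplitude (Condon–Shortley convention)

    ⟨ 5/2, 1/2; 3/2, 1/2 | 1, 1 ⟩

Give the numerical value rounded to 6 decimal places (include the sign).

j₁+j₂−J=3  J+j₁−j₂=2  J−j₁+j₂=0  j₁+j₂+J+1=6
(j₁±m₁, j₂±m₂, J±M) = (3,2,2,1,2,0)
P² = 12/5
sum k=2..2:
  [2] +1/4 = 1/4
S = 1/4
C² = P²·S² = 3/20 ; C = +0.387298

+√(3/20) = +0.387298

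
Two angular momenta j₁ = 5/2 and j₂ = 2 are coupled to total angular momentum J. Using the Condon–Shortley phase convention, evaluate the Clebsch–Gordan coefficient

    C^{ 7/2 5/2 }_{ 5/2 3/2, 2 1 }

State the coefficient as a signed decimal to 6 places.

√[8·1!4!3!/9! · 4!1!3!1!6!1!] = √(2304/7)
  +(−1)^0/∏(0,1,1,3,3,0)! = 1/36  (running 1/36)
  +(−1)^1/∏(1,0,0,2,4,1)! = -1/48  (running 1/144)
⟨..|..⟩ = √(2304/7)·(1/144) = +0.125988

+0.125988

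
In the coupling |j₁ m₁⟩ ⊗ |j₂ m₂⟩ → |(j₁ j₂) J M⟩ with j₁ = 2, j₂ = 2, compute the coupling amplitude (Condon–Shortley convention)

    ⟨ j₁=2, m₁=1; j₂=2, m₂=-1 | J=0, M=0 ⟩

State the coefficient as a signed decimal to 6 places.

j₁+j₂−J=4  J+j₁−j₂=0  J−j₁+j₂=0  j₁+j₂+J+1=5
(j₁±m₁, j₂±m₂, J±M) = (3,1,1,3,0,0)
P² = 36/5
sum k=1..1:
  [1] −1/6 = -1/6
S = -1/6
C² = P²·S² = 1/5 ; C = -0.447214

-0.447214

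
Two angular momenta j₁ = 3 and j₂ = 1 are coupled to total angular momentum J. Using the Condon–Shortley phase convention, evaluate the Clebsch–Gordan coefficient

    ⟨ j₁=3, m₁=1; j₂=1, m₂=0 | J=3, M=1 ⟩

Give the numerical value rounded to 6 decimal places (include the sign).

√[7·1!5!1!/8! · 4!2!1!1!4!2!] = √(48)
  +(−1)^0/∏(0,1,2,1,3,0)! = 1/12  (running 1/12)
  +(−1)^1/∏(1,0,1,0,4,1)! = -1/24  (running 1/24)
⟨..|..⟩ = √(48)·(1/24) = +0.288675

+√(1/12) ≈ +0.288675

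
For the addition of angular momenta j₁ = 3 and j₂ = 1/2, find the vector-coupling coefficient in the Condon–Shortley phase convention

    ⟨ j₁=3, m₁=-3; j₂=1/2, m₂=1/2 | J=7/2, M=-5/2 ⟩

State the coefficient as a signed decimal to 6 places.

+0.377964

√[8·0!6!1!/8! · 0!6!1!0!1!6!] = √(518400/7)
  +(−1)^0/∏(0,0,6,1,0,0)! = 1/720  (running 1/720)
⟨..|..⟩ = √(518400/7)·(1/720) = +0.377964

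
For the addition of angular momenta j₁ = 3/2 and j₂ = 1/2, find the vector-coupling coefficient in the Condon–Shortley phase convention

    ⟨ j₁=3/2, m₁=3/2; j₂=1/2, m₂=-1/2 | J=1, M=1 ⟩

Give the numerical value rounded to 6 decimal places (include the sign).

+√(3/4) = +0.866025

√[3·1!2!0!/4! · 3!0!0!1!2!0!] = √(3)
  +(−1)^0/∏(0,1,0,0,2,0)! = 1/2  (running 1/2)
⟨..|..⟩ = √(3)·(1/2) = +0.866025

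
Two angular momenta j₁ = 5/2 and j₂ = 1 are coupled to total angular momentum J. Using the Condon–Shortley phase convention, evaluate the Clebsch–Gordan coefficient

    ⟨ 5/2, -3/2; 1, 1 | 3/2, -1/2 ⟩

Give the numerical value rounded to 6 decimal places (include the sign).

j₁+j₂−J=2  J+j₁−j₂=3  J−j₁+j₂=0  j₁+j₂+J+1=6
(j₁±m₁, j₂±m₂, J±M) = (1,4,2,0,1,2)
P² = 32/5
sum k=2..2:
  [2] +1/4 = 1/4
S = 1/4
C² = P²·S² = 2/5 ; C = +0.632456

+√(2/5) = +0.632456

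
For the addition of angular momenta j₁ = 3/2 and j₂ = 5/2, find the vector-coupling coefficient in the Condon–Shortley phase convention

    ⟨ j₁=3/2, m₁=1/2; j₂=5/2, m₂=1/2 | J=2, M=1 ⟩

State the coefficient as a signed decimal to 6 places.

triangle: 2!*1!*3!/7! = 12/5040
(j±m)!: 2!*1!*3!*2!*3!*1! = 144
prefactor² = (2J+1)*Δ*N² = 12/7
  k=0: +1/(0!*2!*1!*3!*0!*0!) = 1/12
  k=1: −1/(1!*1!*0!*2!*1!*1!) = -1/2
Σ = -5/12  ⇒  CG² = 12/7*(-5/12)² = 25/84
CG = −√(25/84) = -0.545545

-0.545545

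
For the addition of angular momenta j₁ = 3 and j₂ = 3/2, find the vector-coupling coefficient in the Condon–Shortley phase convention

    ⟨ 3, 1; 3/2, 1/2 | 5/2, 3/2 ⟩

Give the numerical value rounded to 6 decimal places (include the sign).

triangle: 2!×4!×1!/8! = 48/40320
(j±m)!: 4!×2!×2!×1!×4!×1! = 2304
prefactor² = (2J+1)×Δ×N² = 576/35
  k=1: −1/(1!×1!×1!×1!×3!×0!) = -1/6
  k=2: +1/(2!×0!×0!×0!×4!×1!) = 1/48
Σ = -7/48  ⇒  CG² = 576/35×(-7/48)² = 7/20
CG = −√(7/20) = -0.591608

-0.591608  (= −√(7/20))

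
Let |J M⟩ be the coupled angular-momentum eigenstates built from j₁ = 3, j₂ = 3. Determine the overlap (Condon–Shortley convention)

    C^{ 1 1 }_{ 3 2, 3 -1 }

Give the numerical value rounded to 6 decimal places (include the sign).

-0.422577  (= −√(5/28))

√[3·5!1!1!/8! · 5!1!2!4!2!0!] = √(720/7)
  +(−1)^1/∏(1,4,0,1,1,0)! = -1/24  (running -1/24)
⟨..|..⟩ = √(720/7)·(-1/24) = -0.422577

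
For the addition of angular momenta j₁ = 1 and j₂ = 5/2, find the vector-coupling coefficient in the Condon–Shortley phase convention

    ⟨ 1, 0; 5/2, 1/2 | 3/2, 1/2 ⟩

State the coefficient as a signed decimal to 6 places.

−√(2/5) = -0.632456

j₁+j₂−J=2  J+j₁−j₂=0  J−j₁+j₂=3  j₁+j₂+J+1=6
(j₁±m₁, j₂±m₂, J±M) = (1,1,3,2,2,1)
P² = 8/5
sum k=1..1:
  [1] −1/2 = -1/2
S = -1/2
C² = P²·S² = 2/5 ; C = -0.632456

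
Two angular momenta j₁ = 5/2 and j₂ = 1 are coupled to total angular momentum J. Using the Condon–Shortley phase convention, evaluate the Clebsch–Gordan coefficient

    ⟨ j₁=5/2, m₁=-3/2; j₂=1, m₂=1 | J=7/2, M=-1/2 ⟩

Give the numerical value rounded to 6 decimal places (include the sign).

+√(1/7) ≈ +0.377964

j₁+j₂−J=0  J+j₁−j₂=5  J−j₁+j₂=2  j₁+j₂+J+1=8
(j₁±m₁, j₂±m₂, J±M) = (1,4,2,0,3,4)
P² = 2304/7
sum k=0..0:
  [0] +1/48 = 1/48
S = 1/48
C² = P²·S² = 1/7 ; C = +0.377964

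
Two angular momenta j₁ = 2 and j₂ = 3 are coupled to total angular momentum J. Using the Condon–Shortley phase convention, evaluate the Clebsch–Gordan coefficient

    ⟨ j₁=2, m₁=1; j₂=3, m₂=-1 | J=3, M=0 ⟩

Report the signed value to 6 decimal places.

+0.182574  (= +√(1/30))

j₁+j₂−J=2  J+j₁−j₂=2  J−j₁+j₂=4  j₁+j₂+J+1=9
(j₁±m₁, j₂±m₂, J±M) = (3,1,2,4,3,3)
P² = 96/5
sum k=0..1:
  [0] +1/8 = 1/8
  [1] −1/12 = -1/12
S = 1/24
C² = P²·S² = 1/30 ; C = +0.182574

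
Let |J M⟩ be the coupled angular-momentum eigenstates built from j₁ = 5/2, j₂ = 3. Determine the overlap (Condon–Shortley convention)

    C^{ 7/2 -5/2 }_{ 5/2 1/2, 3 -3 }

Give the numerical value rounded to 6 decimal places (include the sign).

+0.654654

j₁+j₂−J=2  J+j₁−j₂=3  J−j₁+j₂=4  j₁+j₂+J+1=10
(j₁±m₁, j₂±m₂, J±M) = (3,2,0,6,1,6)
P² = 27648/7
sum k=0..0:
  [0] +1/96 = 1/96
S = 1/96
C² = P²·S² = 3/7 ; C = +0.654654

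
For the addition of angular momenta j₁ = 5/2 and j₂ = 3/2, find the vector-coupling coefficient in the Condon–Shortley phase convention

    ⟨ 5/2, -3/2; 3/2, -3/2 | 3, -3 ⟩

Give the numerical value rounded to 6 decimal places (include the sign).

√[7·1!4!2!/8! · 1!4!0!3!0!6!] = √(864)
  +(−1)^0/∏(0,1,4,0,0,2)! = 1/48  (running 1/48)
⟨..|..⟩ = √(864)·(1/48) = +0.612372

+0.612372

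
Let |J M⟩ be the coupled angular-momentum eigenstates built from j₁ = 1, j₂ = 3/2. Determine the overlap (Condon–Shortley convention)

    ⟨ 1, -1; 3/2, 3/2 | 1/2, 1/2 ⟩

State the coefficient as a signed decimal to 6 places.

+0.707107

triangle: 2!·0!·1!/4! = 2/24
(j±m)!: 0!·2!·3!·0!·1!·0! = 12
prefactor² = (2J+1)·Δ·N² = 2
  k=2: +1/(2!·0!·0!·1!·0!·0!) = 1/2
Σ = 1/2  ⇒  CG² = 2·1/2² = 1/2
CG = +√(1/2) = +0.707107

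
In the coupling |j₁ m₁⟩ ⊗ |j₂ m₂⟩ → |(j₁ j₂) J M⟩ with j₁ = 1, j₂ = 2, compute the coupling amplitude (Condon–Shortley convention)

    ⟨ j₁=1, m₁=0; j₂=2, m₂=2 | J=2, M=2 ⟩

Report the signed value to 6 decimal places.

√[5·1!1!3!/6! · 1!1!4!0!4!0!] = √(24)
  +(−1)^1/∏(1,0,0,3,1,0)! = -1/6  (running -1/6)
⟨..|..⟩ = √(24)·(-1/6) = -0.816497

-0.816497  (= −√(2/3))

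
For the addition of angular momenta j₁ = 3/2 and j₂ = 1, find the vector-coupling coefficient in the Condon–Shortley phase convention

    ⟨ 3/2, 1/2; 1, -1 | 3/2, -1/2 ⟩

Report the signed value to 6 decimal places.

j₁+j₂−J=1  J+j₁−j₂=2  J−j₁+j₂=1  j₁+j₂+J+1=5
(j₁±m₁, j₂±m₂, J±M) = (2,1,0,2,1,2)
P² = 8/15
sum k=0..0:
  [0] +1/1 = 1
S = 1
C² = P²·S² = 8/15 ; C = +0.730297

+0.730297  (= +√(8/15))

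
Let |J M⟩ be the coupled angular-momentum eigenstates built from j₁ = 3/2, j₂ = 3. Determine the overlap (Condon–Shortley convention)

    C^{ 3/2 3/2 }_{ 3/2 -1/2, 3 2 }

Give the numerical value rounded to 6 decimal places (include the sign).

triangle: 3!×0!×3!/7! = 36/5040
(j±m)!: 1!×2!×5!×1!×3!×0! = 1440
prefactor² = (2J+1)×Δ×N² = 288/7
  k=2: +1/(2!×1!×0!×3!×0!×0!) = 1/12
Σ = 1/12  ⇒  CG² = 288/7×1/12² = 2/7
CG = +√(2/7) = +0.534522

+√(2/7) ≈ +0.534522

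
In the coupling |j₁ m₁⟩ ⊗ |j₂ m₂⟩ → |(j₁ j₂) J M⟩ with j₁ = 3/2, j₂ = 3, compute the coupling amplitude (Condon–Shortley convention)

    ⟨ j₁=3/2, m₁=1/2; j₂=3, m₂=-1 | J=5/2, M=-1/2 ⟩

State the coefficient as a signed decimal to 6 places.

triangle: 2!×1!×4!/8! = 48/40320
(j±m)!: 2!×1!×2!×4!×2!×3! = 1152
prefactor² = (2J+1)×Δ×N² = 288/35
  k=0: +1/(0!×2!×1!×2!×0!×2!) = 1/8
  k=1: −1/(1!×1!×0!×1!×1!×3!) = -1/6
Σ = -1/24  ⇒  CG² = 288/35×(-1/24)² = 1/70
CG = −√(1/70) = -0.119523

-0.119523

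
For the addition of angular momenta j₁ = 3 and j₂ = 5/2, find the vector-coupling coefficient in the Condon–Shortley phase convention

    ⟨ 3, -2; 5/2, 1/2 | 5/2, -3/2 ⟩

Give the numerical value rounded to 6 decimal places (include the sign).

triangle: 3!*3!*2!/9! = 72/362880
(j±m)!: 1!*5!*3!*2!*1!*4! = 34560
prefactor² = (2J+1)*Δ*N² = 288/7
  k=2: +1/(2!*1!*3!*1!*0!*1!) = 1/12
  k=3: −1/(3!*0!*2!*0!*1!*2!) = -1/24
Σ = 1/24  ⇒  CG² = 288/7*1/24² = 1/14
CG = +√(1/14) = +0.267261

+√(1/14) = +0.267261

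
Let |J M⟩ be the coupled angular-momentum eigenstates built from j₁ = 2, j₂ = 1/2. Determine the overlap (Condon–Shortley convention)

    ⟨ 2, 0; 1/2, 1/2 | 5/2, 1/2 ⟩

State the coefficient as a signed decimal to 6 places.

+0.774597

j₁+j₂−J=0  J+j₁−j₂=4  J−j₁+j₂=1  j₁+j₂+J+1=6
(j₁±m₁, j₂±m₂, J±M) = (2,2,1,0,3,2)
P² = 48/5
sum k=0..0:
  [0] +1/4 = 1/4
S = 1/4
C² = P²·S² = 3/5 ; C = +0.774597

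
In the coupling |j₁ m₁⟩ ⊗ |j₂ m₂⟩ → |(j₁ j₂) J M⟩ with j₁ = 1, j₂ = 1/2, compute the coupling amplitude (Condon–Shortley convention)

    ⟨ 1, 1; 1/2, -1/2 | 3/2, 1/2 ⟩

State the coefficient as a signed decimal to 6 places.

j₁+j₂−J=0  J+j₁−j₂=2  J−j₁+j₂=1  j₁+j₂+J+1=4
(j₁±m₁, j₂±m₂, J±M) = (2,0,0,1,2,1)
P² = 4/3
sum k=0..0:
  [0] +1/2 = 1/2
S = 1/2
C² = P²·S² = 1/3 ; C = +0.577350

+0.577350  (= +√(1/3))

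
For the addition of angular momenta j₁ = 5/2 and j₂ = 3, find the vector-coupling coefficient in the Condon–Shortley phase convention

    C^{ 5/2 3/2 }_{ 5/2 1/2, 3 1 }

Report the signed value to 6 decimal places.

j₁+j₂−J=3  J+j₁−j₂=2  J−j₁+j₂=3  j₁+j₂+J+1=9
(j₁±m₁, j₂±m₂, J±M) = (3,2,4,2,4,1)
P² = 576/35
sum k=1..2:
  [1] −1/12 = -1/12
  [2] +1/8 = 1/8
S = 1/24
C² = P²·S² = 1/35 ; C = +0.169031

+√(1/35) ≈ +0.169031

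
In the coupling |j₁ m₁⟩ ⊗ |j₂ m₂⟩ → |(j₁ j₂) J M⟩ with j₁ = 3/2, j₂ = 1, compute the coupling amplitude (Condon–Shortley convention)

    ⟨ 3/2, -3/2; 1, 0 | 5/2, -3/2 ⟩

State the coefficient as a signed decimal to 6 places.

+0.632456  (= +√(2/5))

triangle: 0!*3!*2!/6! = 12/720
(j±m)!: 0!*3!*1!*1!*1!*4! = 144
prefactor² = (2J+1)*Δ*N² = 72/5
  k=0: +1/(0!*0!*3!*1!*0!*1!) = 1/6
Σ = 1/6  ⇒  CG² = 72/5*1/6² = 2/5
CG = +√(2/5) = +0.632456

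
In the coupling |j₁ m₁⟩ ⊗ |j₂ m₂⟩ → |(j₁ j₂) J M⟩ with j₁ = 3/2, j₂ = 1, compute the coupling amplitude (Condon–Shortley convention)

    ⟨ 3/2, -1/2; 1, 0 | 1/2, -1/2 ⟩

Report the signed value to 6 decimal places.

j₁+j₂−J=2  J+j₁−j₂=1  J−j₁+j₂=0  j₁+j₂+J+1=4
(j₁±m₁, j₂±m₂, J±M) = (1,2,1,1,0,1)
P² = 1/3
sum k=1..1:
  [1] −1/1 = -1
S = -1
C² = P²·S² = 1/3 ; C = -0.577350

−√(1/3) = -0.577350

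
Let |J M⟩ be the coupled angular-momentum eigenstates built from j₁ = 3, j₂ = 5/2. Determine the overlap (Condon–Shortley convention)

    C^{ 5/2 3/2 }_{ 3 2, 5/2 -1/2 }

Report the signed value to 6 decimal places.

−√(1/14) ≈ -0.267261

j₁+j₂−J=3  J+j₁−j₂=3  J−j₁+j₂=2  j₁+j₂+J+1=9
(j₁±m₁, j₂±m₂, J±M) = (5,1,2,3,4,1)
P² = 288/7
sum k=0..1:
  [0] +1/24 = 1/24
  [1] −1/12 = -1/12
S = -1/24
C² = P²·S² = 1/14 ; C = -0.267261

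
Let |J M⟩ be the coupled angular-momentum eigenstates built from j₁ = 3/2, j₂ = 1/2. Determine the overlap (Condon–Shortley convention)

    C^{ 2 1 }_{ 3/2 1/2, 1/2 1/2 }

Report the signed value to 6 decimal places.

√[5·0!3!1!/5! · 2!1!1!0!3!1!] = √(3)
  +(−1)^0/∏(0,0,1,1,2,0)! = 1/2  (running 1/2)
⟨..|..⟩ = √(3)·(1/2) = +0.866025

+√(3/4) = +0.866025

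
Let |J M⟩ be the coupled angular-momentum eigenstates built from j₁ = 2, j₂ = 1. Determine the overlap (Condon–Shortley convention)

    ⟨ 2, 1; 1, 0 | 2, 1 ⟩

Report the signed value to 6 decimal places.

triangle: 1!×3!×1!/6! = 6/720
(j±m)!: 3!×1!×1!×1!×3!×1! = 36
prefactor² = (2J+1)×Δ×N² = 3/2
  k=0: +1/(0!×1!×1!×1!×2!×0!) = 1/2
  k=1: −1/(1!×0!×0!×0!×3!×1!) = -1/6
Σ = 1/3  ⇒  CG² = 3/2×1/3² = 1/6
CG = +√(1/6) = +0.408248

+√(1/6) ≈ +0.408248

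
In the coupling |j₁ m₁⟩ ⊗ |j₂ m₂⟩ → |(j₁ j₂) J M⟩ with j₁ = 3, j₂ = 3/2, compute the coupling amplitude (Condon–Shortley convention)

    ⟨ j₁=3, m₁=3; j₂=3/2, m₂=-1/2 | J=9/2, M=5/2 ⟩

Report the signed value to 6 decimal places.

√[10·0!6!3!/10! · 6!0!1!2!7!2!] = √(172800)
  +(−1)^0/∏(0,0,0,1,6,2)! = 1/1440  (running 1/1440)
⟨..|..⟩ = √(172800)·(1/1440) = +0.288675

+√(1/12) = +0.288675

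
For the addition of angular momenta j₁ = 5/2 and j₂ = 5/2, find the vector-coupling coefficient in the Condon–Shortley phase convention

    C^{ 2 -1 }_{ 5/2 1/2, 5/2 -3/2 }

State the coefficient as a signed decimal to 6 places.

−√(1/7) ≈ -0.377964

j₁+j₂−J=3  J+j₁−j₂=2  J−j₁+j₂=2  j₁+j₂+J+1=8
(j₁±m₁, j₂±m₂, J±M) = (3,2,1,4,1,3)
P² = 36/7
sum k=0..1:
  [0] +1/12 = 1/12
  [1] −1/4 = -1/4
S = -1/6
C² = P²·S² = 1/7 ; C = -0.377964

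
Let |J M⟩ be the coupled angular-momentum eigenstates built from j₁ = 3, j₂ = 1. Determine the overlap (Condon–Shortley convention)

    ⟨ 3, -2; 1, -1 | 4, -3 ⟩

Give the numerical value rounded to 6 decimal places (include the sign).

+√(3/4) = +0.866025

triangle: 0!·6!·2!/9! = 1440/362880
(j±m)!: 1!·5!·0!·2!·1!·7! = 1209600
prefactor² = (2J+1)·Δ·N² = 43200
  k=0: +1/(0!·0!·5!·0!·1!·2!) = 1/240
Σ = 1/240  ⇒  CG² = 43200·1/240² = 3/4
CG = +√(3/4) = +0.866025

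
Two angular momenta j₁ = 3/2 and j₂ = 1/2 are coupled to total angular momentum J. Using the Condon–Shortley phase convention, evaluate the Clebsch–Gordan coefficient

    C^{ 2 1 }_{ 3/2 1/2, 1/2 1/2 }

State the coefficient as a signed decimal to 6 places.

j₁+j₂−J=0  J+j₁−j₂=3  J−j₁+j₂=1  j₁+j₂+J+1=5
(j₁±m₁, j₂±m₂, J±M) = (2,1,1,0,3,1)
P² = 3
sum k=0..0:
  [0] +1/2 = 1/2
S = 1/2
C² = P²·S² = 3/4 ; C = +0.866025

+√(3/4) = +0.866025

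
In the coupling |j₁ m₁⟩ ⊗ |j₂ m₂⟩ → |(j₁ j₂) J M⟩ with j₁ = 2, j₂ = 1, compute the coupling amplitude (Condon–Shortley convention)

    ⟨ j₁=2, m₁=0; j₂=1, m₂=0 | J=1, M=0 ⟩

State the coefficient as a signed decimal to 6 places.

j₁+j₂−J=2  J+j₁−j₂=2  J−j₁+j₂=0  j₁+j₂+J+1=5
(j₁±m₁, j₂±m₂, J±M) = (2,2,1,1,1,1)
P² = 2/5
sum k=1..1:
  [1] −1/1 = -1
S = -1
C² = P²·S² = 2/5 ; C = -0.632456

-0.632456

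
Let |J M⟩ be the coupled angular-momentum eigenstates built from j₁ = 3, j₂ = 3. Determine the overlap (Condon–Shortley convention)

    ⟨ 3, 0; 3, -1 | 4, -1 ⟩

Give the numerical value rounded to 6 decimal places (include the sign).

-0.312094

j₁+j₂−J=2  J+j₁−j₂=4  J−j₁+j₂=4  j₁+j₂+J+1=11
(j₁±m₁, j₂±m₂, J±M) = (3,3,2,4,3,5)
P² = 124416/385
sum k=0..2:
  [0] +1/48 = 1/48
  [1] −1/24 = -1/24
  [2] +1/288 = 1/288
S = -5/288
C² = P²·S² = 15/154 ; C = -0.312094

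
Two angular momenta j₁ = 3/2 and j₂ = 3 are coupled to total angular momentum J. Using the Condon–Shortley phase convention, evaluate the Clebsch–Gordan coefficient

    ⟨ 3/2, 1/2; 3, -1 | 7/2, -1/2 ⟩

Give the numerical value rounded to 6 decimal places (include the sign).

+0.534522

√[8·1!2!5!/9! · 2!1!2!4!3!4!] = √(512/7)
  +(−1)^0/∏(0,1,1,2,1,3)! = 1/12  (running 1/12)
  +(−1)^1/∏(1,0,0,1,2,4)! = -1/48  (running 1/16)
⟨..|..⟩ = √(512/7)·(1/16) = +0.534522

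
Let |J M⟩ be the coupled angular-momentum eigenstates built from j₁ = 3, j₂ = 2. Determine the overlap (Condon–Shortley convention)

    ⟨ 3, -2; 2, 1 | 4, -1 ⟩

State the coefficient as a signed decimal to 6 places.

triangle: 1!·5!·3!/10! = 720/3628800
(j±m)!: 1!·5!·3!·1!·3!·5! = 518400
prefactor² = (2J+1)·Δ·N² = 6480/7
  k=0: +1/(0!·1!·5!·3!·0!·0!) = 1/720
  k=1: −1/(1!·0!·4!·2!·1!·1!) = -1/48
Σ = -7/360  ⇒  CG² = 6480/7·(-7/360)² = 7/20
CG = −√(7/20) = -0.591608

-0.591608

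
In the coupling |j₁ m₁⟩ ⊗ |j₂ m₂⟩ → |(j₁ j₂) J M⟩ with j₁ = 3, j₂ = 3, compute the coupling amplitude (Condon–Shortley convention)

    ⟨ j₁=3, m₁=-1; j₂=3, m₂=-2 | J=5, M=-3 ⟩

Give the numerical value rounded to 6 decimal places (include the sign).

+√(1/6) = +0.408248

√[11·1!5!5!/12! · 2!4!1!5!2!8!] = √(153600)
  +(−1)^0/∏(0,1,4,1,1,4)! = 1/576  (running 1/576)
  +(−1)^1/∏(1,0,3,0,2,5)! = -1/1440  (running 1/960)
⟨..|..⟩ = √(153600)·(1/960) = +0.408248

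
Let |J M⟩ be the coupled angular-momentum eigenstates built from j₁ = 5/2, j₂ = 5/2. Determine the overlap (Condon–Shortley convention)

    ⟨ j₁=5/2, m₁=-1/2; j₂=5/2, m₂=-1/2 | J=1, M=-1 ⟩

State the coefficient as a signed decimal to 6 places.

j₁+j₂−J=4  J+j₁−j₂=1  J−j₁+j₂=1  j₁+j₂+J+1=7
(j₁±m₁, j₂±m₂, J±M) = (2,3,2,3,0,2)
P² = 144/35
sum k=2..2:
  [2] +1/4 = 1/4
S = 1/4
C² = P²·S² = 9/35 ; C = +0.507093

+0.507093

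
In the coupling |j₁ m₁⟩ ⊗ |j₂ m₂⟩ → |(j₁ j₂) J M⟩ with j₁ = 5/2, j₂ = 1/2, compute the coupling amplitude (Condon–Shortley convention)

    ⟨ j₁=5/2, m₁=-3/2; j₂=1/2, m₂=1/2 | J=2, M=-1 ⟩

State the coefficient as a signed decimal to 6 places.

-0.816497  (= −√(2/3))

√[5·1!4!0!/6! · 1!4!1!0!1!3!] = √(24)
  +(−1)^1/∏(1,0,3,0,1,0)! = -1/6  (running -1/6)
⟨..|..⟩ = √(24)·(-1/6) = -0.816497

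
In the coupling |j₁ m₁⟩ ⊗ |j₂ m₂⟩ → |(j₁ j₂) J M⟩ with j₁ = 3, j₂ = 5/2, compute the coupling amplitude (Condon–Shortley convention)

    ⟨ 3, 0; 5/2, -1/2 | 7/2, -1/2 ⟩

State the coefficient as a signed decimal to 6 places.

−√(4/21) = -0.436436

triangle: 2!*4!*3!/10! = 288/3628800
(j±m)!: 3!*3!*2!*3!*3!*4! = 62208
prefactor² = (2J+1)*Δ*N² = 6912/175
  k=0: +1/(0!*2!*3!*2!*1!*1!) = 1/24
  k=1: −1/(1!*1!*2!*1!*2!*2!) = -1/8
  k=2: +1/(2!*0!*1!*0!*3!*3!) = 1/72
Σ = -5/72  ⇒  CG² = 6912/175*(-5/72)² = 4/21
CG = −√(4/21) = -0.436436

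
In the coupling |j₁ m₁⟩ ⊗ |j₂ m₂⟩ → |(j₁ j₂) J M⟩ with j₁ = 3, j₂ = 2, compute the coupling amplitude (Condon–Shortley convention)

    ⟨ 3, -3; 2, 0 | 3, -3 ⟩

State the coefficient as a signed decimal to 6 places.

j₁+j₂−J=2  J+j₁−j₂=4  J−j₁+j₂=2  j₁+j₂+J+1=9
(j₁±m₁, j₂±m₂, J±M) = (0,6,2,2,0,6)
P² = 3840
sum k=2..2:
  [2] +1/96 = 1/96
S = 1/96
C² = P²·S² = 5/12 ; C = +0.645497

+√(5/12) = +0.645497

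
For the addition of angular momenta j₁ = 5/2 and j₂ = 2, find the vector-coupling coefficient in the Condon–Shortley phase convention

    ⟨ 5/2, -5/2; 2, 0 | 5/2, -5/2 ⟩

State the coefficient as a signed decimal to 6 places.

+√(5/14) ≈ +0.597614

√[6·2!3!2!/8! · 0!5!2!2!0!5!] = √(1440/7)
  +(−1)^2/∏(2,0,3,0,0,2)! = 1/24  (running 1/24)
⟨..|..⟩ = √(1440/7)·(1/24) = +0.597614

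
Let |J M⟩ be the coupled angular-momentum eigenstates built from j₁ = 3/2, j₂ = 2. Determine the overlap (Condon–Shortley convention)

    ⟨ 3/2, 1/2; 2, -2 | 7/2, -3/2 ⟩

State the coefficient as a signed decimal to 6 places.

triangle: 0!*3!*4!/8! = 144/40320
(j±m)!: 2!*1!*0!*4!*2!*5! = 11520
prefactor² = (2J+1)*Δ*N² = 2304/7
  k=0: +1/(0!*0!*1!*0!*2!*4!) = 1/48
Σ = 1/48  ⇒  CG² = 2304/7*1/48² = 1/7
CG = +√(1/7) = +0.377964

+0.377964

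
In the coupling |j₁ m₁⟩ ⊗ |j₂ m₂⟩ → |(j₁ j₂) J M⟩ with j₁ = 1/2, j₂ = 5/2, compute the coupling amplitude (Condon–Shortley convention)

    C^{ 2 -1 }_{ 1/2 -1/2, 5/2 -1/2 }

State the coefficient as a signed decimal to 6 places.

−√(1/3) = -0.577350

j₁+j₂−J=1  J+j₁−j₂=0  J−j₁+j₂=4  j₁+j₂+J+1=6
(j₁±m₁, j₂±m₂, J±M) = (0,1,2,3,1,3)
P² = 12
sum k=1..1:
  [1] −1/6 = -1/6
S = -1/6
C² = P²·S² = 1/3 ; C = -0.577350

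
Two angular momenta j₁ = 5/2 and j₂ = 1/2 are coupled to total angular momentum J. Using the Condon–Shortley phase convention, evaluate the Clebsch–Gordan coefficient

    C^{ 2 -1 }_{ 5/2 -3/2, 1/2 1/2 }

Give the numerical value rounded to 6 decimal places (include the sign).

j₁+j₂−J=1  J+j₁−j₂=4  J−j₁+j₂=0  j₁+j₂+J+1=6
(j₁±m₁, j₂±m₂, J±M) = (1,4,1,0,1,3)
P² = 24
sum k=1..1:
  [1] −1/6 = -1/6
S = -1/6
C² = P²·S² = 2/3 ; C = -0.816497

−√(2/3) ≈ -0.816497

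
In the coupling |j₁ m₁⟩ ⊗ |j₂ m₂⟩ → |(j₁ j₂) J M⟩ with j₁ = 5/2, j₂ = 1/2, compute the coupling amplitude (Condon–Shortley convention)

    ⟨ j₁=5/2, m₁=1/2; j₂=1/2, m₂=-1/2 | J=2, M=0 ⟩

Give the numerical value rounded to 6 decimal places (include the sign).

√[5·1!4!0!/6! · 3!2!0!1!2!2!] = √(8)
  +(−1)^0/∏(0,1,2,0,2,0)! = 1/4  (running 1/4)
⟨..|..⟩ = √(8)·(1/4) = +0.707107

+0.707107  (= +√(1/2))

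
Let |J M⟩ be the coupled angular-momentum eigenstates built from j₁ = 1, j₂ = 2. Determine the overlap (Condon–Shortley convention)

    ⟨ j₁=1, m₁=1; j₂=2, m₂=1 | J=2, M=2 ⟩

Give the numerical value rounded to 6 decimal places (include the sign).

√[5·1!1!3!/6! · 2!0!3!1!4!0!] = √(12)
  +(−1)^0/∏(0,1,0,3,1,0)! = 1/6  (running 1/6)
⟨..|..⟩ = √(12)·(1/6) = +0.577350

+0.577350  (= +√(1/3))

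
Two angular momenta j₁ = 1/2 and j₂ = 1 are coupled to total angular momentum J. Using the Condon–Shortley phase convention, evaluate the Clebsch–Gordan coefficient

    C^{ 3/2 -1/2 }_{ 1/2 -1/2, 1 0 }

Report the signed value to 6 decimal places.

+0.816497

√[4·0!1!2!/4! · 0!1!1!1!1!2!] = √(2/3)
  +(−1)^0/∏(0,0,1,1,0,1)! = 1  (running 1)
⟨..|..⟩ = √(2/3)·(1) = +0.816497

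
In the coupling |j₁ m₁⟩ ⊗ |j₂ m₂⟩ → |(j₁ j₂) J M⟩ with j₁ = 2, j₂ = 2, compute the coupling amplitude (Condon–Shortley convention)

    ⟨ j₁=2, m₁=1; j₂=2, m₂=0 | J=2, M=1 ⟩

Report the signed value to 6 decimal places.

j₁+j₂−J=2  J+j₁−j₂=2  J−j₁+j₂=2  j₁+j₂+J+1=7
(j₁±m₁, j₂±m₂, J±M) = (3,1,2,2,3,1)
P² = 8/7
sum k=0..1:
  [0] +1/4 = 1/4
  [1] −1/2 = -1/2
S = -1/4
C² = P²·S² = 1/14 ; C = -0.267261

−√(1/14) ≈ -0.267261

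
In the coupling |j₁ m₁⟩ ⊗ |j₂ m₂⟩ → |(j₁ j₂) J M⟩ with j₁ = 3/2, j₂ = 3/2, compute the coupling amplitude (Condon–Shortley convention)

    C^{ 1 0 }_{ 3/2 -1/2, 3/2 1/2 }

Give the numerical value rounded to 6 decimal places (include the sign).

√[3·2!1!1!/5! · 1!2!2!1!1!1!] = √(1/5)
  +(−1)^1/∏(1,1,1,1,0,0)! = -1  (running -1)
  +(−1)^2/∏(2,0,0,0,1,1)! = 1/2  (running -1/2)
⟨..|..⟩ = √(1/5)·(-1/2) = -0.223607

-0.223607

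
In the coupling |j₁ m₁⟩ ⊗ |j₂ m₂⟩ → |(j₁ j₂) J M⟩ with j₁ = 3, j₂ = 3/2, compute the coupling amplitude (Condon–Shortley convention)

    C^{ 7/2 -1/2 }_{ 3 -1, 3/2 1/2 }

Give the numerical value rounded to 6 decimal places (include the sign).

j₁+j₂−J=1  J+j₁−j₂=5  J−j₁+j₂=2  j₁+j₂+J+1=9
(j₁±m₁, j₂±m₂, J±M) = (2,4,2,1,3,4)
P² = 512/7
sum k=0..1:
  [0] +1/48 = 1/48
  [1] −1/12 = -1/12
S = -1/16
C² = P²·S² = 2/7 ; C = -0.534522

-0.534522  (= −√(2/7))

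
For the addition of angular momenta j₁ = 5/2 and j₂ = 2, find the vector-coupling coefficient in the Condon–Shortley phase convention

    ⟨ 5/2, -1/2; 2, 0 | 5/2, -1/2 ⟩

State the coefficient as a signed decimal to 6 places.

j₁+j₂−J=2  J+j₁−j₂=3  J−j₁+j₂=2  j₁+j₂+J+1=8
(j₁±m₁, j₂±m₂, J±M) = (2,3,2,2,2,3)
P² = 72/35
sum k=0..2:
  [0] +1/24 = 1/24
  [1] −1/2 = -1/2
  [2] +1/8 = 1/8
S = -1/3
C² = P²·S² = 8/35 ; C = -0.478091

−√(8/35) ≈ -0.478091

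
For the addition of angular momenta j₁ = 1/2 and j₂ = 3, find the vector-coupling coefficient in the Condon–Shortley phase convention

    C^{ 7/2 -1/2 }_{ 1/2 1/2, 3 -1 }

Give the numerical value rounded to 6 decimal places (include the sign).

+0.654654

√[8·0!1!6!/8! · 1!0!2!4!3!4!] = √(6912/7)
  +(−1)^0/∏(0,0,0,2,1,4)! = 1/48  (running 1/48)
⟨..|..⟩ = √(6912/7)·(1/48) = +0.654654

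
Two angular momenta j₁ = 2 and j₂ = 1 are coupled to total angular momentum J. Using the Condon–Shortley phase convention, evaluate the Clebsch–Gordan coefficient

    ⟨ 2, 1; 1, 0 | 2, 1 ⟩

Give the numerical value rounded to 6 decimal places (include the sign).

j₁+j₂−J=1  J+j₁−j₂=3  J−j₁+j₂=1  j₁+j₂+J+1=6
(j₁±m₁, j₂±m₂, J±M) = (3,1,1,1,3,1)
P² = 3/2
sum k=0..1:
  [0] +1/2 = 1/2
  [1] −1/6 = -1/6
S = 1/3
C² = P²·S² = 1/6 ; C = +0.408248

+0.408248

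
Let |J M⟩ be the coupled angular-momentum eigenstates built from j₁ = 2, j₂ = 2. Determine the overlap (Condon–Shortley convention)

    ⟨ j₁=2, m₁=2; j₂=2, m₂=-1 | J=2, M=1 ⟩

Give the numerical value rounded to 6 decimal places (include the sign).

√[5·2!2!2!/7! · 4!0!1!3!3!1!] = √(48/7)
  +(−1)^0/∏(0,2,0,1,2,1)! = 1/4  (running 1/4)
⟨..|..⟩ = √(48/7)·(1/4) = +0.654654

+√(3/7) = +0.654654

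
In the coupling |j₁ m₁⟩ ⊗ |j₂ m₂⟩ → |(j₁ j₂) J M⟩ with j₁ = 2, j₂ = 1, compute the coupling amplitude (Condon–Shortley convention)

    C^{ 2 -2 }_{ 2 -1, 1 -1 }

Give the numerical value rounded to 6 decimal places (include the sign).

+0.577350  (= +√(1/3))

j₁+j₂−J=1  J+j₁−j₂=3  J−j₁+j₂=1  j₁+j₂+J+1=6
(j₁±m₁, j₂±m₂, J±M) = (1,3,0,2,0,4)
P² = 12
sum k=0..0:
  [0] +1/6 = 1/6
S = 1/6
C² = P²·S² = 1/3 ; C = +0.577350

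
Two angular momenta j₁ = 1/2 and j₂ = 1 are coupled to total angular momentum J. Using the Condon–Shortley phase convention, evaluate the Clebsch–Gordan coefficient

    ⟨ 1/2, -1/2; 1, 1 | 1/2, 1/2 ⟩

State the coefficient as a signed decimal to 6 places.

−√(2/3) ≈ -0.816497

j₁+j₂−J=1  J+j₁−j₂=0  J−j₁+j₂=1  j₁+j₂+J+1=3
(j₁±m₁, j₂±m₂, J±M) = (0,1,2,0,1,0)
P² = 2/3
sum k=1..1:
  [1] −1/1 = -1
S = -1
C² = P²·S² = 2/3 ; C = -0.816497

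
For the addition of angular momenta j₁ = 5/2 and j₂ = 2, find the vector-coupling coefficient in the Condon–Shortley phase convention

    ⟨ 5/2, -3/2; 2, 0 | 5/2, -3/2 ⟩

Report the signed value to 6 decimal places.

j₁+j₂−J=2  J+j₁−j₂=3  J−j₁+j₂=2  j₁+j₂+J+1=8
(j₁±m₁, j₂±m₂, J±M) = (1,4,2,2,1,4)
P² = 288/35
sum k=1..2:
  [1] −1/6 = -1/6
  [2] +1/8 = 1/8
S = -1/24
C² = P²·S² = 1/70 ; C = -0.119523

−√(1/70) ≈ -0.119523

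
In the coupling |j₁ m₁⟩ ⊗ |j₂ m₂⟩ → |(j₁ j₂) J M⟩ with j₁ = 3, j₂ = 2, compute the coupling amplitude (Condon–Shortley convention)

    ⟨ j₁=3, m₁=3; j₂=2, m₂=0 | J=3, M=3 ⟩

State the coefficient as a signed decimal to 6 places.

triangle: 2!*4!*2!/9! = 96/362880
(j±m)!: 6!*0!*2!*2!*6!*0! = 2073600
prefactor² = (2J+1)*Δ*N² = 3840
  k=0: +1/(0!*2!*0!*2!*4!*0!) = 1/96
Σ = 1/96  ⇒  CG² = 3840*1/96² = 5/12
CG = +√(5/12) = +0.645497

+0.645497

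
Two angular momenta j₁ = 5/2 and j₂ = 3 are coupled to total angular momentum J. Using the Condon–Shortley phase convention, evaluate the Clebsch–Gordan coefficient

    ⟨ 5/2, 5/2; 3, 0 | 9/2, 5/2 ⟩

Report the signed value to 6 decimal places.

j₁+j₂−J=1  J+j₁−j₂=4  J−j₁+j₂=5  j₁+j₂+J+1=11
(j₁±m₁, j₂±m₂, J±M) = (5,0,3,3,7,2)
P² = 345600/11
sum k=0..0:
  [0] +1/288 = 1/288
S = 1/288
C² = P²·S² = 25/66 ; C = +0.615457

+√(25/66) = +0.615457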